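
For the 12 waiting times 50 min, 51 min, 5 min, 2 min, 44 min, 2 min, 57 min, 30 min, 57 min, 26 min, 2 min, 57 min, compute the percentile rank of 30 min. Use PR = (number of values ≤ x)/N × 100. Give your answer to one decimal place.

50.0

N = 12.
Strictly below 30: 5. Equal to 30: 1.
PR = 6/12 × 100 = 50.0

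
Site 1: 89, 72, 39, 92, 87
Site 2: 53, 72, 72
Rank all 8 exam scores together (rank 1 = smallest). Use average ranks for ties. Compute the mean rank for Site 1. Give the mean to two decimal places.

Sorted (ascending): 39, 53, 72, 72, 72, 87, 89, 92
The 3 values of 72 occupy positions 3–5 → average rank 4.
Site 1 values → pooled ranks: 89→7, 72→4, 39→1, 92→8, 87→6
Mean rank = (7 + 4 + 1 + 8 + 6) / 5 = 5.20

5.20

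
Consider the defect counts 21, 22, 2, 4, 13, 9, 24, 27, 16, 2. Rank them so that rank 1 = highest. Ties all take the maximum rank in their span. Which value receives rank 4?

Sorted (descending): 27, 24, 22, 21, 16, 13, 9, 4, 2, 2
The 2 values of 2 occupy positions 9–10 → each gets rank 10.
Rank 4 → value 21.

21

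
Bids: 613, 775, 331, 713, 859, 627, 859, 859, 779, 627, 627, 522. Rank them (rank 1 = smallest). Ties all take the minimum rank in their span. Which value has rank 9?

779

Sorted (ascending): 331, 522, 613, 627, 627, 627, 713, 775, 779, 859, 859, 859
The 3 values of 627 occupy positions 4–6 → each gets rank 4.
The 3 values of 859 occupy positions 10–12 → each gets rank 10.
Rank 9 → value 779.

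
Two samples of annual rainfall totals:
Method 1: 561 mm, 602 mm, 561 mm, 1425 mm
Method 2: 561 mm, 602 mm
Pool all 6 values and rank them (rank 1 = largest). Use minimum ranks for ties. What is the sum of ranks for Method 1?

Sorted (descending): 1425, 602, 602, 561, 561, 561
The 2 values of 602 occupy positions 2–3 → each gets rank 2.
The 3 values of 561 occupy positions 4–6 → each gets rank 4.
Method 1 values → pooled ranks: 561→4, 602→2, 561→4, 1425→1
Rank sum = 4 + 2 + 4 + 1 = 11

11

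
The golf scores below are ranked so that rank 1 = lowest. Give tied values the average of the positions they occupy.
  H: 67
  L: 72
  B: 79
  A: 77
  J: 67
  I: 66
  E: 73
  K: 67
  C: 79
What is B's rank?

Sorted (ascending): 66, 67, 67, 67, 72, 73, 77, 79, 79
The 3 values of 67 occupy positions 2–4 → average rank 3.
The 2 values of 79 occupy positions 8–9 → average rank (8+9)/2 = 8.5.
B has value 79 → rank 8.5.

8.5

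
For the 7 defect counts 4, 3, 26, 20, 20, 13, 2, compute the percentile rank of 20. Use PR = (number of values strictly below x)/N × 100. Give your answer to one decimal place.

57.1

N = 7.
Strictly below 20: 4. Equal to 20: 2.
PR = 4/7 × 100 = 57.1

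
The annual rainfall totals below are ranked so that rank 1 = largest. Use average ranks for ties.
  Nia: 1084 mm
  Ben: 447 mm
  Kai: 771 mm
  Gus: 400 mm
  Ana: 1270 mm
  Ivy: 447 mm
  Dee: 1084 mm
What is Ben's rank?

5.5

Sorted (descending): 1270, 1084, 1084, 771, 447, 447, 400
The 2 values of 1084 occupy positions 2–3 → average rank (2+3)/2 = 2.5.
The 2 values of 447 occupy positions 5–6 → average rank (5+6)/2 = 5.5.
Ben has value 447 mm → rank 5.5.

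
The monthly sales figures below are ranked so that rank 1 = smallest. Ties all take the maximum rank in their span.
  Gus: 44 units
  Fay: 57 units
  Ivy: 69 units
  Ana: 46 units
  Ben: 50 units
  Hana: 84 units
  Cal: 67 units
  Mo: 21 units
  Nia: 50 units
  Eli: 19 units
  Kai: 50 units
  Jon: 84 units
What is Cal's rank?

9

Sorted (ascending): 19, 21, 44, 46, 50, 50, 50, 57, 67, 69, 84, 84
The 3 values of 50 occupy positions 5–7 → each gets rank 7.
The 2 values of 84 occupy positions 11–12 → each gets rank 12.
Cal has value 67 units → rank 9.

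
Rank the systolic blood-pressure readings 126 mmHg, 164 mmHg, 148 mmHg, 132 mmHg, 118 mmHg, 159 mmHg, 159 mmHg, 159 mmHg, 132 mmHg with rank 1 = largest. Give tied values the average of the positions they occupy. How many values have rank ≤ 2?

Sorted (descending): 164, 159, 159, 159, 148, 132, 132, 126, 118
The 3 values of 159 occupy positions 2–4 → average rank 3.
The 2 values of 132 occupy positions 6–7 → average rank (6+7)/2 = 6.5.
Ranks ≤ 2: {1} → 1 value.

1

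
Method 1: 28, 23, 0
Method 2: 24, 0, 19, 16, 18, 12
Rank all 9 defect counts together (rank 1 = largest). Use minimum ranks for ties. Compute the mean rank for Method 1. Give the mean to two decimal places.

Sorted (descending): 28, 24, 23, 19, 18, 16, 12, 0, 0
The 2 values of 0 occupy positions 8–9 → each gets rank 8.
Method 1 values → pooled ranks: 28→1, 23→3, 0→8
Mean rank = (1 + 3 + 8) / 3 = 4.00

4.00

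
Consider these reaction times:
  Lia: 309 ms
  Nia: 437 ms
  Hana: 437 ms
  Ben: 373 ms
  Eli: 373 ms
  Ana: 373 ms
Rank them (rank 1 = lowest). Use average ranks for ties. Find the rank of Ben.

Sorted (ascending): 309, 373, 373, 373, 437, 437
The 3 values of 373 occupy positions 2–4 → average rank 3.
The 2 values of 437 occupy positions 5–6 → average rank (5+6)/2 = 5.5.
Ben has value 373 ms → rank 3.

3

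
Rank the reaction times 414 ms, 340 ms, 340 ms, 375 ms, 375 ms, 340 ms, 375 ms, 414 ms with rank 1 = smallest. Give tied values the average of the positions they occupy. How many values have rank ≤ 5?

6

Sorted (ascending): 340, 340, 340, 375, 375, 375, 414, 414
The 3 values of 340 occupy positions 1–3 → average rank 2.
The 3 values of 375 occupy positions 4–6 → average rank 5.
The 2 values of 414 occupy positions 7–8 → average rank (7+8)/2 = 7.5.
Ranks ≤ 5: {2, 2, 2, 5, 5, 5} → 6 values.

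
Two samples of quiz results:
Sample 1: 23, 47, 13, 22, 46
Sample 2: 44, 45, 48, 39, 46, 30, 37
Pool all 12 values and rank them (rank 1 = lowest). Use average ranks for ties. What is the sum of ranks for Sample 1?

26.5

Sorted (ascending): 13, 22, 23, 30, 37, 39, 44, 45, 46, 46, 47, 48
The 2 values of 46 occupy positions 9–10 → average rank (9+10)/2 = 9.5.
Sample 1 values → pooled ranks: 23→3, 47→11, 13→1, 22→2, 46→9.5
Rank sum = 3 + 11 + 1 + 2 + 9.5 = 26.5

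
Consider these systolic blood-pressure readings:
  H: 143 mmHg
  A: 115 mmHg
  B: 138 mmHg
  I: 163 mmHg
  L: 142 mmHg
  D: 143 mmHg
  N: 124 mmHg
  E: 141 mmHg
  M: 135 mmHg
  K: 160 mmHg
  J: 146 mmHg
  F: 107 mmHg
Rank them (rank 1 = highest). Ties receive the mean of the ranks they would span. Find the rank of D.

Sorted (descending): 163, 160, 146, 143, 143, 142, 141, 138, 135, 124, 115, 107
The 2 values of 143 occupy positions 4–5 → average rank (4+5)/2 = 4.5.
D has value 143 mmHg → rank 4.5.

4.5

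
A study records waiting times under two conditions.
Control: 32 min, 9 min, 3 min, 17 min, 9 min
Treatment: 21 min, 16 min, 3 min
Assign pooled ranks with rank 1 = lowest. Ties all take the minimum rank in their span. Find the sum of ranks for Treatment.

Sorted (ascending): 3, 3, 9, 9, 16, 17, 21, 32
The 2 values of 3 occupy positions 1–2 → each gets rank 1.
The 2 values of 9 occupy positions 3–4 → each gets rank 3.
Treatment values → pooled ranks: 21→7, 16→5, 3→1
Rank sum = 7 + 5 + 1 = 13

13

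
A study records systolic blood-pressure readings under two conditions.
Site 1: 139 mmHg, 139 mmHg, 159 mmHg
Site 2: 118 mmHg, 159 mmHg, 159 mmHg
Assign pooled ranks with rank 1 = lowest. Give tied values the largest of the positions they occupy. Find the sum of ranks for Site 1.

Sorted (ascending): 118, 139, 139, 159, 159, 159
The 2 values of 139 occupy positions 2–3 → each gets rank 3.
The 3 values of 159 occupy positions 4–6 → each gets rank 6.
Site 1 values → pooled ranks: 139→3, 139→3, 159→6
Rank sum = 3 + 3 + 6 = 12

12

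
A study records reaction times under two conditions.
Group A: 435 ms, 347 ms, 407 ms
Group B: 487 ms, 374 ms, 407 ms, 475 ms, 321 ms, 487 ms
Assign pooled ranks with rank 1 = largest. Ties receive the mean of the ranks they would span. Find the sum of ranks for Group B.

27.5

Sorted (descending): 487, 487, 475, 435, 407, 407, 374, 347, 321
The 2 values of 487 occupy positions 1–2 → average rank (1+2)/2 = 1.5.
The 2 values of 407 occupy positions 5–6 → average rank (5+6)/2 = 5.5.
Group B values → pooled ranks: 487→1.5, 374→7, 407→5.5, 475→3, 321→9, 487→1.5
Rank sum = 1.5 + 7 + 5.5 + 3 + 9 + 1.5 = 27.5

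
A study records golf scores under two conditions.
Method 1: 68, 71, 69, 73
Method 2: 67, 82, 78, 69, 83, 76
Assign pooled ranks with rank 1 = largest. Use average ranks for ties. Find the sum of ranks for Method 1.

27.5

Sorted (descending): 83, 82, 78, 76, 73, 71, 69, 69, 68, 67
The 2 values of 69 occupy positions 7–8 → average rank (7+8)/2 = 7.5.
Method 1 values → pooled ranks: 68→9, 71→6, 69→7.5, 73→5
Rank sum = 9 + 6 + 7.5 + 5 = 27.5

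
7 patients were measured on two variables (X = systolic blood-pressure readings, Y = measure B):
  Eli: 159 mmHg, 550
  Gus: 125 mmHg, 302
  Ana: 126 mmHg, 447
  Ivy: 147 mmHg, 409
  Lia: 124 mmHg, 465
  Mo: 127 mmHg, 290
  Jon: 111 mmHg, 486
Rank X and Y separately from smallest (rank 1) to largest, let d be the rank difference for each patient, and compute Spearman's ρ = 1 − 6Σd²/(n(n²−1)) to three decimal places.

-0.071

Ranks of variable 1: 7, 3, 4, 6, 2, 5, 1
Ranks of variable 2: 7, 2, 4, 3, 5, 1, 6
d = r₁ − r₂: 0, 1, 0, 3, -3, 4, -5
d²: 0, 1, 0, 9, 9, 16, 25; Σd² = 60
ρ = 1 − 6·60/(7·48) = 1 − 360/336 = -0.071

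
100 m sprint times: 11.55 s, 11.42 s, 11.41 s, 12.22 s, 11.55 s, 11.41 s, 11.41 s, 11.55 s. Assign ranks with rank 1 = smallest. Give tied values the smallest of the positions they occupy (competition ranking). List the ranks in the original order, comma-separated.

Sorted (ascending): 11.41, 11.41, 11.41, 11.42, 11.55, 11.55, 11.55, 12.22
The 3 values of 11.41 occupy positions 1–3 → each gets rank 1.
The 3 values of 11.55 occupy positions 5–7 → each gets rank 5.

5, 4, 1, 8, 5, 1, 1, 5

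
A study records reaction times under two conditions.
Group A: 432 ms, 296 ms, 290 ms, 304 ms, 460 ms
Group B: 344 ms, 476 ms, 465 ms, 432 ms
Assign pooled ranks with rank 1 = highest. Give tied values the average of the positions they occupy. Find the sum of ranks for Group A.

Sorted (descending): 476, 465, 460, 432, 432, 344, 304, 296, 290
The 2 values of 432 occupy positions 4–5 → average rank (4+5)/2 = 4.5.
Group A values → pooled ranks: 432→4.5, 296→8, 290→9, 304→7, 460→3
Rank sum = 4.5 + 8 + 9 + 7 + 3 = 31.5

31.5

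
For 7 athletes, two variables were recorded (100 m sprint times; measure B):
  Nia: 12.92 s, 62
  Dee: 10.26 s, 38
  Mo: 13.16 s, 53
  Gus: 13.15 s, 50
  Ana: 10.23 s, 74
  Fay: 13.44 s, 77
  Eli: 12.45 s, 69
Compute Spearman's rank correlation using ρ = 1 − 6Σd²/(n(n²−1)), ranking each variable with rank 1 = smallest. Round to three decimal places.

0.143

Ranks of variable 1: 4, 2, 6, 5, 1, 7, 3
Ranks of variable 2: 4, 1, 3, 2, 6, 7, 5
d = r₁ − r₂: 0, 1, 3, 3, -5, 0, -2
d²: 0, 1, 9, 9, 25, 0, 4; Σd² = 48
ρ = 1 − 6·48/(7·48) = 1 − 288/336 = 0.143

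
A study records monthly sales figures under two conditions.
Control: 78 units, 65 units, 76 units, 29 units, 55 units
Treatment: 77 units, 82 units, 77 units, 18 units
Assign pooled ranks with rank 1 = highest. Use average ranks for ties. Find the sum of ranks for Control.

Sorted (descending): 82, 78, 77, 77, 76, 65, 55, 29, 18
The 2 values of 77 occupy positions 3–4 → average rank (3+4)/2 = 3.5.
Control values → pooled ranks: 78→2, 65→6, 76→5, 29→8, 55→7
Rank sum = 2 + 6 + 5 + 8 + 7 = 28

28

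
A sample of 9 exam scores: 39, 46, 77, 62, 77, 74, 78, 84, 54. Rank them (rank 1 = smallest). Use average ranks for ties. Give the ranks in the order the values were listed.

Sorted (ascending): 39, 46, 54, 62, 74, 77, 77, 78, 84
The 2 values of 77 occupy positions 6–7 → average rank (6+7)/2 = 6.5.

1, 2, 6.5, 4, 6.5, 5, 8, 9, 3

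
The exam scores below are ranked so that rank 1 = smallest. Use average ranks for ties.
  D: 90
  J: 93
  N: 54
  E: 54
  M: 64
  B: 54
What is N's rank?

Sorted (ascending): 54, 54, 54, 64, 90, 93
The 3 values of 54 occupy positions 1–3 → average rank 2.
N has value 54 → rank 2.

2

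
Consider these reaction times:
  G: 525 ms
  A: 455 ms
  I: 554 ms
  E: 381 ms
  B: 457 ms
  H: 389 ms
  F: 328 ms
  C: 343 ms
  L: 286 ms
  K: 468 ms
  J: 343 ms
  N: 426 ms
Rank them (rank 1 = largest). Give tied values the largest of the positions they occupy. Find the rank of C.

10

Sorted (descending): 554, 525, 468, 457, 455, 426, 389, 381, 343, 343, 328, 286
The 2 values of 343 occupy positions 9–10 → each gets rank 10.
C has value 343 ms → rank 10.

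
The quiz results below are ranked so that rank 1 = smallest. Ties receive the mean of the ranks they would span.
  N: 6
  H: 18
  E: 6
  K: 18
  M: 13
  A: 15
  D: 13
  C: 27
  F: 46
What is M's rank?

Sorted (ascending): 6, 6, 13, 13, 15, 18, 18, 27, 46
The 2 values of 6 occupy positions 1–2 → average rank (1+2)/2 = 1.5.
The 2 values of 13 occupy positions 3–4 → average rank (3+4)/2 = 3.5.
The 2 values of 18 occupy positions 6–7 → average rank (6+7)/2 = 6.5.
M has value 13 → rank 3.5.

3.5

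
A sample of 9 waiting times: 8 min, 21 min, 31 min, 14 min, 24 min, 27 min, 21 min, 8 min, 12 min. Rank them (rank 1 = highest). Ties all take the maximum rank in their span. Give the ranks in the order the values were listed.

9, 5, 1, 6, 3, 2, 5, 9, 7

Sorted (descending): 31, 27, 24, 21, 21, 14, 12, 8, 8
The 2 values of 21 occupy positions 4–5 → each gets rank 5.
The 2 values of 8 occupy positions 8–9 → each gets rank 9.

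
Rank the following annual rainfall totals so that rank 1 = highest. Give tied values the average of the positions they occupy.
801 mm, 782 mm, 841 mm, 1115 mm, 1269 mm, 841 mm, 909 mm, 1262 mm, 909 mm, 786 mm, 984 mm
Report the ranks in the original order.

Sorted (descending): 1269, 1262, 1115, 984, 909, 909, 841, 841, 801, 786, 782
The 2 values of 909 occupy positions 5–6 → average rank (5+6)/2 = 5.5.
The 2 values of 841 occupy positions 7–8 → average rank (7+8)/2 = 7.5.

9, 11, 7.5, 3, 1, 7.5, 5.5, 2, 5.5, 10, 4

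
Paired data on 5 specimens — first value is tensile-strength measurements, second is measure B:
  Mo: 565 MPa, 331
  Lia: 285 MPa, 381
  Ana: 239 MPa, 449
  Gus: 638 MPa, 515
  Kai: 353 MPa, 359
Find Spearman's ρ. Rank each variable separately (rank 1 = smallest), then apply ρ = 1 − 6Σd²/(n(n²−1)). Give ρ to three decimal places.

Ranks of variable 1: 4, 2, 1, 5, 3
Ranks of variable 2: 1, 3, 4, 5, 2
d = r₁ − r₂: 3, -1, -3, 0, 1
d²: 9, 1, 9, 0, 1; Σd² = 20
ρ = 1 − 6·20/(5·24) = 1 − 120/120 = 0.000

0.000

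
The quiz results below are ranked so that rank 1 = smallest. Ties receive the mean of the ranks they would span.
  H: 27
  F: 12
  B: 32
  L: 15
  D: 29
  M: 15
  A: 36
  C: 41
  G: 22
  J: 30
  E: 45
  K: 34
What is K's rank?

9

Sorted (ascending): 12, 15, 15, 22, 27, 29, 30, 32, 34, 36, 41, 45
The 2 values of 15 occupy positions 2–3 → average rank (2+3)/2 = 2.5.
K has value 34 → rank 9.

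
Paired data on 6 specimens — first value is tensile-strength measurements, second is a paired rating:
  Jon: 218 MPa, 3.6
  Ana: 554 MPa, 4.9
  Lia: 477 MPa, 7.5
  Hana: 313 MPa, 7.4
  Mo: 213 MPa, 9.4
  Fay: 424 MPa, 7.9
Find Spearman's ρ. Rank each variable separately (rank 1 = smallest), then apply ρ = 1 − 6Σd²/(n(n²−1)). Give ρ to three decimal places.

Ranks of variable 1: 2, 6, 5, 3, 1, 4
Ranks of variable 2: 1, 2, 4, 3, 6, 5
d = r₁ − r₂: 1, 4, 1, 0, -5, -1
d²: 1, 16, 1, 0, 25, 1; Σd² = 44
ρ = 1 − 6·44/(6·35) = 1 − 264/210 = -0.257

-0.257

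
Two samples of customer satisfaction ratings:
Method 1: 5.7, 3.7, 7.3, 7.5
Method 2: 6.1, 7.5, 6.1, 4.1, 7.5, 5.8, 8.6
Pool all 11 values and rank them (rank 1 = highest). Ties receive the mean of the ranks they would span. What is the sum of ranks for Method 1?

28

Sorted (descending): 8.6, 7.5, 7.5, 7.5, 7.3, 6.1, 6.1, 5.8, 5.7, 4.1, 3.7
The 3 values of 7.5 occupy positions 2–4 → average rank 3.
The 2 values of 6.1 occupy positions 6–7 → average rank (6+7)/2 = 6.5.
Method 1 values → pooled ranks: 5.7→9, 3.7→11, 7.3→5, 7.5→3
Rank sum = 9 + 11 + 5 + 3 = 28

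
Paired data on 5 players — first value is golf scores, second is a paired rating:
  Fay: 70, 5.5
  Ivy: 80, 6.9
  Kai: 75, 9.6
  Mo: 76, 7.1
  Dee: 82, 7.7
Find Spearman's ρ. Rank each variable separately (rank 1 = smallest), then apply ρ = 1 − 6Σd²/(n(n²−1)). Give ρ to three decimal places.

Ranks of variable 1: 1, 4, 2, 3, 5
Ranks of variable 2: 1, 2, 5, 3, 4
d = r₁ − r₂: 0, 2, -3, 0, 1
d²: 0, 4, 9, 0, 1; Σd² = 14
ρ = 1 − 6·14/(5·24) = 1 − 84/120 = 0.300

0.300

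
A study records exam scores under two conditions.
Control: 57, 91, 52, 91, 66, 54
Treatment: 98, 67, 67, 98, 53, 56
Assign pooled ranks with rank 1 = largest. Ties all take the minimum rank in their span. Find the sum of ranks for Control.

43

Sorted (descending): 98, 98, 91, 91, 67, 67, 66, 57, 56, 54, 53, 52
The 2 values of 98 occupy positions 1–2 → each gets rank 1.
The 2 values of 91 occupy positions 3–4 → each gets rank 3.
The 2 values of 67 occupy positions 5–6 → each gets rank 5.
Control values → pooled ranks: 57→8, 91→3, 52→12, 91→3, 66→7, 54→10
Rank sum = 8 + 3 + 12 + 3 + 7 + 10 = 43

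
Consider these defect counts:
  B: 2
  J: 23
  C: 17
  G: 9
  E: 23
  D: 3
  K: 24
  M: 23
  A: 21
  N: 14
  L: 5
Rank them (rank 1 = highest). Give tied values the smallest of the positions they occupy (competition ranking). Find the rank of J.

Sorted (descending): 24, 23, 23, 23, 21, 17, 14, 9, 5, 3, 2
The 3 values of 23 occupy positions 2–4 → each gets rank 2.
J has value 23 → rank 2.

2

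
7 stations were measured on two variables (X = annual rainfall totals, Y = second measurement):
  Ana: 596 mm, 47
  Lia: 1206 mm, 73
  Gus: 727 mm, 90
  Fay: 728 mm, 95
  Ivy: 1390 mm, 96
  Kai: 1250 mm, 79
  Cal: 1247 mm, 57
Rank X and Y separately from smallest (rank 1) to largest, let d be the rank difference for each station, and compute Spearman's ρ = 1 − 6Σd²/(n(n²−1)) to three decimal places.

Ranks of variable 1: 1, 4, 2, 3, 7, 6, 5
Ranks of variable 2: 1, 3, 5, 6, 7, 4, 2
d = r₁ − r₂: 0, 1, -3, -3, 0, 2, 3
d²: 0, 1, 9, 9, 0, 4, 9; Σd² = 32
ρ = 1 − 6·32/(7·48) = 1 − 192/336 = 0.429

0.429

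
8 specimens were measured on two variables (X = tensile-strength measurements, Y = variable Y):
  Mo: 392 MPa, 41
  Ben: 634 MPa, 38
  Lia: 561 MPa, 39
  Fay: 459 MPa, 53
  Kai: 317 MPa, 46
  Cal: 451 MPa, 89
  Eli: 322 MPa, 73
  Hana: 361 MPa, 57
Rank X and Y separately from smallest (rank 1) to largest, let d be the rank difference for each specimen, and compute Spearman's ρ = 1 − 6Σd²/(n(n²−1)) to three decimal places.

-0.524

Ranks of variable 1: 4, 8, 7, 6, 1, 5, 2, 3
Ranks of variable 2: 3, 1, 2, 5, 4, 8, 7, 6
d = r₁ − r₂: 1, 7, 5, 1, -3, -3, -5, -3
d²: 1, 49, 25, 1, 9, 9, 25, 9; Σd² = 128
ρ = 1 − 6·128/(8·63) = 1 − 768/504 = -0.524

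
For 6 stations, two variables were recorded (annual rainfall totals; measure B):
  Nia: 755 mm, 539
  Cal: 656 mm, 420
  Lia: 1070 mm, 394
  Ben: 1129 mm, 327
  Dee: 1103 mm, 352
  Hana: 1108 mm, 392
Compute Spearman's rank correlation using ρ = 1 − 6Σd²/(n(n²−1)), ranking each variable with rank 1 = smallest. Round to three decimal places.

-0.886

Ranks of variable 1: 2, 1, 3, 6, 4, 5
Ranks of variable 2: 6, 5, 4, 1, 2, 3
d = r₁ − r₂: -4, -4, -1, 5, 2, 2
d²: 16, 16, 1, 25, 4, 4; Σd² = 66
ρ = 1 − 6·66/(6·35) = 1 − 396/210 = -0.886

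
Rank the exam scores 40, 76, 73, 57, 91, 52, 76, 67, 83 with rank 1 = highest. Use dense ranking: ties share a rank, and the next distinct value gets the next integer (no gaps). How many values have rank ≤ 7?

Sorted (descending): 91, 83, 76, 76, 73, 67, 57, 52, 40
The 2 values of 76 share dense rank 3.
Remaining distinct values take the next consecutive integers.
Ranks ≤ 7: {1, 2, 3, 3, 4, 5, 6, 7} → 8 values.

8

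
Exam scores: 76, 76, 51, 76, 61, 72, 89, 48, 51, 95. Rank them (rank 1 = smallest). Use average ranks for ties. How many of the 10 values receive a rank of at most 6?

5

Sorted (ascending): 48, 51, 51, 61, 72, 76, 76, 76, 89, 95
The 2 values of 51 occupy positions 2–3 → average rank (2+3)/2 = 2.5.
The 3 values of 76 occupy positions 6–8 → average rank 7.
Ranks ≤ 6: {1, 2.5, 2.5, 4, 5} → 5 values.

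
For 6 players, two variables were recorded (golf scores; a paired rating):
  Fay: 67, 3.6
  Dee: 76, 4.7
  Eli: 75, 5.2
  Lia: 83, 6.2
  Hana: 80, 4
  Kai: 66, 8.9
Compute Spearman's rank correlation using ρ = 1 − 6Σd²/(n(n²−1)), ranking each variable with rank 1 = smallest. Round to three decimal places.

-0.086

Ranks of variable 1: 2, 4, 3, 6, 5, 1
Ranks of variable 2: 1, 3, 4, 5, 2, 6
d = r₁ − r₂: 1, 1, -1, 1, 3, -5
d²: 1, 1, 1, 1, 9, 25; Σd² = 38
ρ = 1 − 6·38/(6·35) = 1 − 228/210 = -0.086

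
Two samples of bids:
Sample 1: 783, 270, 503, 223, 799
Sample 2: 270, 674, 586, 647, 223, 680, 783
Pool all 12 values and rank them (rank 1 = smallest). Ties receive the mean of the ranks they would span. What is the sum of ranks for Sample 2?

45.5

Sorted (ascending): 223, 223, 270, 270, 503, 586, 647, 674, 680, 783, 783, 799
The 2 values of 223 occupy positions 1–2 → average rank (1+2)/2 = 1.5.
The 2 values of 270 occupy positions 3–4 → average rank (3+4)/2 = 3.5.
The 2 values of 783 occupy positions 10–11 → average rank (10+11)/2 = 10.5.
Sample 2 values → pooled ranks: 270→3.5, 674→8, 586→6, 647→7, 223→1.5, 680→9, 783→10.5
Rank sum = 3.5 + 8 + 6 + 7 + 1.5 + 9 + 10.5 = 45.5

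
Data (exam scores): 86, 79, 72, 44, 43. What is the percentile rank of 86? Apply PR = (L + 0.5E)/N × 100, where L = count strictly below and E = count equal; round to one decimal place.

N = 5.
Strictly below 86: 4. Equal to 86: 1.
PR = (4 + 0.5·1)/5 × 100 = 90.0

90.0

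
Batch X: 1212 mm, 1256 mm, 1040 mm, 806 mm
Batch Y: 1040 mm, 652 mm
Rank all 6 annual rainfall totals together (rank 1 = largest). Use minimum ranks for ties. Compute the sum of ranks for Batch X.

11

Sorted (descending): 1256, 1212, 1040, 1040, 806, 652
The 2 values of 1040 occupy positions 3–4 → each gets rank 3.
Batch X values → pooled ranks: 1212→2, 1256→1, 1040→3, 806→5
Rank sum = 2 + 1 + 3 + 5 = 11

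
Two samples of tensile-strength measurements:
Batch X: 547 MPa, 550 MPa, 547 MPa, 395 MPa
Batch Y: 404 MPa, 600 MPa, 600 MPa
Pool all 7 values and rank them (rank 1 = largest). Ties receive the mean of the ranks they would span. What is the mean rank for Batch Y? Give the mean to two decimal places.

3.00

Sorted (descending): 600, 600, 550, 547, 547, 404, 395
The 2 values of 600 occupy positions 1–2 → average rank (1+2)/2 = 1.5.
The 2 values of 547 occupy positions 4–5 → average rank (4+5)/2 = 4.5.
Batch Y values → pooled ranks: 404→6, 600→1.5, 600→1.5
Mean rank = (6 + 1.5 + 1.5) / 3 = 3.00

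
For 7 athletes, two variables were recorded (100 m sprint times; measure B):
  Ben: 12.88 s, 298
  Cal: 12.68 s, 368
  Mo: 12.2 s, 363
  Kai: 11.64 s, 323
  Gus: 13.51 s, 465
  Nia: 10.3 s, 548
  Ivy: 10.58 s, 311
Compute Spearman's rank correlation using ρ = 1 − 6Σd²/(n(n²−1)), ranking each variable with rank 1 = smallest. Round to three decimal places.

Ranks of variable 1: 6, 5, 4, 3, 7, 1, 2
Ranks of variable 2: 1, 5, 4, 3, 6, 7, 2
d = r₁ − r₂: 5, 0, 0, 0, 1, -6, 0
d²: 25, 0, 0, 0, 1, 36, 0; Σd² = 62
ρ = 1 − 6·62/(7·48) = 1 − 372/336 = -0.107

-0.107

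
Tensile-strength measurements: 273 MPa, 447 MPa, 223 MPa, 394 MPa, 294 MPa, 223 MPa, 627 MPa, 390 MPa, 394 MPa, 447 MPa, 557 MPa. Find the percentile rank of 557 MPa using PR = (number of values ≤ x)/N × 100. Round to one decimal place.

90.9

N = 11.
Strictly below 557: 9. Equal to 557: 1.
PR = 10/11 × 100 = 90.9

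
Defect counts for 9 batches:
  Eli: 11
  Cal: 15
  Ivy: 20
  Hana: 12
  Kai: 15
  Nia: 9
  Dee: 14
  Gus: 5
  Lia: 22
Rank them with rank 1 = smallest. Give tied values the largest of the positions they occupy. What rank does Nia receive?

2

Sorted (ascending): 5, 9, 11, 12, 14, 15, 15, 20, 22
The 2 values of 15 occupy positions 6–7 → each gets rank 7.
Nia has value 9 → rank 2.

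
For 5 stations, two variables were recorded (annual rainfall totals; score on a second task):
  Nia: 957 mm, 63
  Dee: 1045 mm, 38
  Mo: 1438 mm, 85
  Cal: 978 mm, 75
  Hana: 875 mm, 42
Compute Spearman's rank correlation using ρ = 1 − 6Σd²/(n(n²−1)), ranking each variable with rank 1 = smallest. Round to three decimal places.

0.400

Ranks of variable 1: 2, 4, 5, 3, 1
Ranks of variable 2: 3, 1, 5, 4, 2
d = r₁ − r₂: -1, 3, 0, -1, -1
d²: 1, 9, 0, 1, 1; Σd² = 12
ρ = 1 − 6·12/(5·24) = 1 − 72/120 = 0.400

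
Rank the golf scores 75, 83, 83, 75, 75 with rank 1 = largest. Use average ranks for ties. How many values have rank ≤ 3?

2

Sorted (descending): 83, 83, 75, 75, 75
The 2 values of 83 occupy positions 1–2 → average rank (1+2)/2 = 1.5.
The 3 values of 75 occupy positions 3–5 → average rank 4.
Ranks ≤ 3: {1.5, 1.5} → 2 values.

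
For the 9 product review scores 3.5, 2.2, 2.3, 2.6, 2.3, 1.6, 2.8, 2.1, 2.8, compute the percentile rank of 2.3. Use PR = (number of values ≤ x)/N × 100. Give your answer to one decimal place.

N = 9.
Strictly below 2.3: 3. Equal to 2.3: 2.
PR = 5/9 × 100 = 55.6

55.6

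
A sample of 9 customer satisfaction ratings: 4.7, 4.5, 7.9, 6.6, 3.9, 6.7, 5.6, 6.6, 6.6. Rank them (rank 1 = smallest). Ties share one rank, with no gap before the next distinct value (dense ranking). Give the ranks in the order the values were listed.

Sorted (ascending): 3.9, 4.5, 4.7, 5.6, 6.6, 6.6, 6.6, 6.7, 7.9
The 3 values of 6.6 share dense rank 5.
Remaining distinct values take the next consecutive integers.

3, 2, 7, 5, 1, 6, 4, 5, 5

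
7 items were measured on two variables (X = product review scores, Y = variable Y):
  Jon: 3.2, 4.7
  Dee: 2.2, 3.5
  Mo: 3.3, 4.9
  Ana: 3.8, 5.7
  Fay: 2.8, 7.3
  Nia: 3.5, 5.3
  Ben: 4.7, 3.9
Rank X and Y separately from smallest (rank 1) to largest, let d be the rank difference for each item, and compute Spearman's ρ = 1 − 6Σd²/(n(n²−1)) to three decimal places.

0.107

Ranks of variable 1: 3, 1, 4, 6, 2, 5, 7
Ranks of variable 2: 3, 1, 4, 6, 7, 5, 2
d = r₁ − r₂: 0, 0, 0, 0, -5, 0, 5
d²: 0, 0, 0, 0, 25, 0, 25; Σd² = 50
ρ = 1 − 6·50/(7·48) = 1 − 300/336 = 0.107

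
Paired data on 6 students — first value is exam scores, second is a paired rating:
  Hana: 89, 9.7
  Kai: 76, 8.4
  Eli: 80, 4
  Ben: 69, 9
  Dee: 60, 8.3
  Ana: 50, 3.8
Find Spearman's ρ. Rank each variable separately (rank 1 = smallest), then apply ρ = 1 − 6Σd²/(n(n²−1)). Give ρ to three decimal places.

Ranks of variable 1: 6, 4, 5, 3, 2, 1
Ranks of variable 2: 6, 4, 2, 5, 3, 1
d = r₁ − r₂: 0, 0, 3, -2, -1, 0
d²: 0, 0, 9, 4, 1, 0; Σd² = 14
ρ = 1 − 6·14/(6·35) = 1 − 84/210 = 0.600

0.600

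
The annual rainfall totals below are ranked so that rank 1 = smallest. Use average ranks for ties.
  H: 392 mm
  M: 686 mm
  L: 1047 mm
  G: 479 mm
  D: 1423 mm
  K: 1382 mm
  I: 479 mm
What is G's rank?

Sorted (ascending): 392, 479, 479, 686, 1047, 1382, 1423
The 2 values of 479 occupy positions 2–3 → average rank (2+3)/2 = 2.5.
G has value 479 mm → rank 2.5.

2.5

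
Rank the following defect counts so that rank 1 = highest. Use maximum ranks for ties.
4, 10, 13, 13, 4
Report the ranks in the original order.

Sorted (descending): 13, 13, 10, 4, 4
The 2 values of 13 occupy positions 1–2 → each gets rank 2.
The 2 values of 4 occupy positions 4–5 → each gets rank 5.

5, 3, 2, 2, 5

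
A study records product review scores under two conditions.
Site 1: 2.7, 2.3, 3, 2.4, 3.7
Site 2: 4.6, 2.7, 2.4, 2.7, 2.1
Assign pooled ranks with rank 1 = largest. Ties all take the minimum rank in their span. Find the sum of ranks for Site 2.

Sorted (descending): 4.6, 3.7, 3, 2.7, 2.7, 2.7, 2.4, 2.4, 2.3, 2.1
The 3 values of 2.7 occupy positions 4–6 → each gets rank 4.
The 2 values of 2.4 occupy positions 7–8 → each gets rank 7.
Site 2 values → pooled ranks: 4.6→1, 2.7→4, 2.4→7, 2.7→4, 2.1→10
Rank sum = 1 + 4 + 7 + 4 + 10 = 26

26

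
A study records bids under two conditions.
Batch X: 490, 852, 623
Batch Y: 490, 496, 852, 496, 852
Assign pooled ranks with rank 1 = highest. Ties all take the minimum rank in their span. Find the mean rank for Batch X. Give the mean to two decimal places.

Sorted (descending): 852, 852, 852, 623, 496, 496, 490, 490
The 3 values of 852 occupy positions 1–3 → each gets rank 1.
The 2 values of 496 occupy positions 5–6 → each gets rank 5.
The 2 values of 490 occupy positions 7–8 → each gets rank 7.
Batch X values → pooled ranks: 490→7, 852→1, 623→4
Mean rank = (7 + 1 + 4) / 3 = 4.00

4.00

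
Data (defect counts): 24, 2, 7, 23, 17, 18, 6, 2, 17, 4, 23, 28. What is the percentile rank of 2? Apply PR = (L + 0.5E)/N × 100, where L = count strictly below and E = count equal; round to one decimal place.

N = 12.
Strictly below 2: 0. Equal to 2: 2.
PR = (0 + 0.5·2)/12 × 100 = 8.3

8.3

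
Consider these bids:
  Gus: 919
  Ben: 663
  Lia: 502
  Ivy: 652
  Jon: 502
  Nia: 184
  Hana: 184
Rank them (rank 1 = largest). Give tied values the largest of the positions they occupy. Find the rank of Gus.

Sorted (descending): 919, 663, 652, 502, 502, 184, 184
The 2 values of 502 occupy positions 4–5 → each gets rank 5.
The 2 values of 184 occupy positions 6–7 → each gets rank 7.
Gus has value 919 → rank 1.

1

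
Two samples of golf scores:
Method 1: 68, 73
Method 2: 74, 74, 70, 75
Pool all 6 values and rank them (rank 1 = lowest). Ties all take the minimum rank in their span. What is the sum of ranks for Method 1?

4

Sorted (ascending): 68, 70, 73, 74, 74, 75
The 2 values of 74 occupy positions 4–5 → each gets rank 4.
Method 1 values → pooled ranks: 68→1, 73→3
Rank sum = 1 + 3 = 4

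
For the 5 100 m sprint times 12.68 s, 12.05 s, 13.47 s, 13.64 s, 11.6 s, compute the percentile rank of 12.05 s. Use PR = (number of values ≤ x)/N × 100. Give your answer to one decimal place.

N = 5.
Strictly below 12.05: 1. Equal to 12.05: 1.
PR = 2/5 × 100 = 40.0

40.0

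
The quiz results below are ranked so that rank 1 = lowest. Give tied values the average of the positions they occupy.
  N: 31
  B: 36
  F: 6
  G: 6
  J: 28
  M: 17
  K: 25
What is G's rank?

Sorted (ascending): 6, 6, 17, 25, 28, 31, 36
The 2 values of 6 occupy positions 1–2 → average rank (1+2)/2 = 1.5.
G has value 6 → rank 1.5.

1.5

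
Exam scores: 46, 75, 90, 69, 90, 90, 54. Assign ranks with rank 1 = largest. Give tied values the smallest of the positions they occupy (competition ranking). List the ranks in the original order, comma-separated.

7, 4, 1, 5, 1, 1, 6

Sorted (descending): 90, 90, 90, 75, 69, 54, 46
The 3 values of 90 occupy positions 1–3 → each gets rank 1.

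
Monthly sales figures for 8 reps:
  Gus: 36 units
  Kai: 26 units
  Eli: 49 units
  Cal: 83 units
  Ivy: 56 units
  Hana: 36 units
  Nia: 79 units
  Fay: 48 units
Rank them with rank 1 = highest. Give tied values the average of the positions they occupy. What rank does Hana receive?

Sorted (descending): 83, 79, 56, 49, 48, 36, 36, 26
The 2 values of 36 occupy positions 6–7 → average rank (6+7)/2 = 6.5.
Hana has value 36 units → rank 6.5.

6.5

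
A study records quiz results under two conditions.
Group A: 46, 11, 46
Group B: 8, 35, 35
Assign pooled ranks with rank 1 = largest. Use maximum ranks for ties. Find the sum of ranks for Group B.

Sorted (descending): 46, 46, 35, 35, 11, 8
The 2 values of 46 occupy positions 1–2 → each gets rank 2.
The 2 values of 35 occupy positions 3–4 → each gets rank 4.
Group B values → pooled ranks: 8→6, 35→4, 35→4
Rank sum = 6 + 4 + 4 = 14

14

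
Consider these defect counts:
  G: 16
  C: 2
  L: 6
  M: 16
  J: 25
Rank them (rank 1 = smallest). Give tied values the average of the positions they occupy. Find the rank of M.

Sorted (ascending): 2, 6, 16, 16, 25
The 2 values of 16 occupy positions 3–4 → average rank (3+4)/2 = 3.5.
M has value 16 → rank 3.5.

3.5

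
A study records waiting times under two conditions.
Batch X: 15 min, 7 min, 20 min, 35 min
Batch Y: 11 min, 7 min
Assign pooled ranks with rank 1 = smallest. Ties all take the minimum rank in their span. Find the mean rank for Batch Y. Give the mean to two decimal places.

2.00

Sorted (ascending): 7, 7, 11, 15, 20, 35
The 2 values of 7 occupy positions 1–2 → each gets rank 1.
Batch Y values → pooled ranks: 11→3, 7→1
Mean rank = (3 + 1) / 2 = 2.00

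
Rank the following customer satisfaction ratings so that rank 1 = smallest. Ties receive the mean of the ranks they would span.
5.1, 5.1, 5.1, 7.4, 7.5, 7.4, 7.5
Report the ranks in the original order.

2, 2, 2, 4.5, 6.5, 4.5, 6.5

Sorted (ascending): 5.1, 5.1, 5.1, 7.4, 7.4, 7.5, 7.5
The 3 values of 5.1 occupy positions 1–3 → average rank 2.
The 2 values of 7.4 occupy positions 4–5 → average rank (4+5)/2 = 4.5.
The 2 values of 7.5 occupy positions 6–7 → average rank (6+7)/2 = 6.5.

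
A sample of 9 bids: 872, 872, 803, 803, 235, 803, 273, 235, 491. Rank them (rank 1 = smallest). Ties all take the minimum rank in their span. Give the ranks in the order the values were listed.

Sorted (ascending): 235, 235, 273, 491, 803, 803, 803, 872, 872
The 2 values of 235 occupy positions 1–2 → each gets rank 1.
The 3 values of 803 occupy positions 5–7 → each gets rank 5.
The 2 values of 872 occupy positions 8–9 → each gets rank 8.

8, 8, 5, 5, 1, 5, 3, 1, 4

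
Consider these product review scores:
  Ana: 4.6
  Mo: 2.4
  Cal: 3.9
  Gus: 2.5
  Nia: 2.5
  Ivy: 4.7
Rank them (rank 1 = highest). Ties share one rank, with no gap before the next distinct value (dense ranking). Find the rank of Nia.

Sorted (descending): 4.7, 4.6, 3.9, 2.5, 2.5, 2.4
The 2 values of 2.5 share dense rank 4.
Remaining distinct values take the next consecutive integers.
Nia has value 2.5 → rank 4.

4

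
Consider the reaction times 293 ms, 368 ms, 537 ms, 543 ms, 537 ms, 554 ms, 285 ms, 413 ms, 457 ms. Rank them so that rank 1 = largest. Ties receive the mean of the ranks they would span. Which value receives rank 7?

Sorted (descending): 554, 543, 537, 537, 457, 413, 368, 293, 285
The 2 values of 537 occupy positions 3–4 → average rank (3+4)/2 = 3.5.
Rank 7 → value 368.

368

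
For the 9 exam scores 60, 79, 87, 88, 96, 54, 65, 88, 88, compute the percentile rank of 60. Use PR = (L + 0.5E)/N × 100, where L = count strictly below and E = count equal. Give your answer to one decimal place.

N = 9.
Strictly below 60: 1. Equal to 60: 1.
PR = (1 + 0.5·1)/9 × 100 = 16.7

16.7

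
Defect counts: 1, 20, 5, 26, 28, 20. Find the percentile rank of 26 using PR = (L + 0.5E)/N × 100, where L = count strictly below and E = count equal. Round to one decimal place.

75.0

N = 6.
Strictly below 26: 4. Equal to 26: 1.
PR = (4 + 0.5·1)/6 × 100 = 75.0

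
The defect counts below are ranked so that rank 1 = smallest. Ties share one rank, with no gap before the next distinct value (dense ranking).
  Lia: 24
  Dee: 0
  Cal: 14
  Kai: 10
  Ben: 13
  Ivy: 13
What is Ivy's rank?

Sorted (ascending): 0, 10, 13, 13, 14, 24
The 2 values of 13 share dense rank 3.
Remaining distinct values take the next consecutive integers.
Ivy has value 13 → rank 3.

3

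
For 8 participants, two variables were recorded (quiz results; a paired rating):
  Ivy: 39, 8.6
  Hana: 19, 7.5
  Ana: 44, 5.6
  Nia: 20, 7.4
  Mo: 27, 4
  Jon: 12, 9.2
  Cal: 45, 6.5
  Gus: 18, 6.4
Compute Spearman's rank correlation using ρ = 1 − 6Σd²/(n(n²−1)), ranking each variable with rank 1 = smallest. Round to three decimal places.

-0.405

Ranks of variable 1: 6, 3, 7, 4, 5, 1, 8, 2
Ranks of variable 2: 7, 6, 2, 5, 1, 8, 4, 3
d = r₁ − r₂: -1, -3, 5, -1, 4, -7, 4, -1
d²: 1, 9, 25, 1, 16, 49, 16, 1; Σd² = 118
ρ = 1 − 6·118/(8·63) = 1 − 708/504 = -0.405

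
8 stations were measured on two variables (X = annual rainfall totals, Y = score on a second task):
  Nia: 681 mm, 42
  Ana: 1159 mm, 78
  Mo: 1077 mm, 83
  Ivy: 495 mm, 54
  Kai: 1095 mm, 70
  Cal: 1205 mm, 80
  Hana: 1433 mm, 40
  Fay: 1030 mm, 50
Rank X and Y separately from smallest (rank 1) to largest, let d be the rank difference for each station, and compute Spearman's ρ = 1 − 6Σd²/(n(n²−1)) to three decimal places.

Ranks of variable 1: 2, 6, 4, 1, 5, 7, 8, 3
Ranks of variable 2: 2, 6, 8, 4, 5, 7, 1, 3
d = r₁ − r₂: 0, 0, -4, -3, 0, 0, 7, 0
d²: 0, 0, 16, 9, 0, 0, 49, 0; Σd² = 74
ρ = 1 − 6·74/(8·63) = 1 − 444/504 = 0.119

0.119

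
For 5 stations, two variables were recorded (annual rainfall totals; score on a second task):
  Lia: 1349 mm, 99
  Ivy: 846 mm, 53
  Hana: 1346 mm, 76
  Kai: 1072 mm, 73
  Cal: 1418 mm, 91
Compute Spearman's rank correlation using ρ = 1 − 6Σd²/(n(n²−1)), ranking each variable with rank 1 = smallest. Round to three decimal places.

0.900

Ranks of variable 1: 4, 1, 3, 2, 5
Ranks of variable 2: 5, 1, 3, 2, 4
d = r₁ − r₂: -1, 0, 0, 0, 1
d²: 1, 0, 0, 0, 1; Σd² = 2
ρ = 1 − 6·2/(5·24) = 1 − 12/120 = 0.900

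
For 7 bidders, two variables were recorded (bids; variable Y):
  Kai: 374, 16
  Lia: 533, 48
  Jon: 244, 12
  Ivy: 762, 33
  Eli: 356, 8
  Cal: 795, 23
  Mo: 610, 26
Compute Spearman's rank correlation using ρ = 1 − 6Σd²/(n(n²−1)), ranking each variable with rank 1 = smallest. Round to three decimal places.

0.643

Ranks of variable 1: 3, 4, 1, 6, 2, 7, 5
Ranks of variable 2: 3, 7, 2, 6, 1, 4, 5
d = r₁ − r₂: 0, -3, -1, 0, 1, 3, 0
d²: 0, 9, 1, 0, 1, 9, 0; Σd² = 20
ρ = 1 − 6·20/(7·48) = 1 − 120/336 = 0.643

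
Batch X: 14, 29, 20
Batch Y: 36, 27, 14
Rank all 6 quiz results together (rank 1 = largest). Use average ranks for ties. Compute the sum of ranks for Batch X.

Sorted (descending): 36, 29, 27, 20, 14, 14
The 2 values of 14 occupy positions 5–6 → average rank (5+6)/2 = 5.5.
Batch X values → pooled ranks: 14→5.5, 29→2, 20→4
Rank sum = 5.5 + 2 + 4 = 11.5

11.5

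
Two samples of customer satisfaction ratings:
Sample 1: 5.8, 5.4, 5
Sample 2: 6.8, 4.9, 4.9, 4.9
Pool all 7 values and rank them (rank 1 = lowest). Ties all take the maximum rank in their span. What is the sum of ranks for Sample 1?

15

Sorted (ascending): 4.9, 4.9, 4.9, 5, 5.4, 5.8, 6.8
The 3 values of 4.9 occupy positions 1–3 → each gets rank 3.
Sample 1 values → pooled ranks: 5.8→6, 5.4→5, 5→4
Rank sum = 6 + 5 + 4 = 15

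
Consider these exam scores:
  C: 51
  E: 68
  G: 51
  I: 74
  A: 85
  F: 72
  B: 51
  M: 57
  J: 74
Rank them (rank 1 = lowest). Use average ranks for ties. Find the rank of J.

Sorted (ascending): 51, 51, 51, 57, 68, 72, 74, 74, 85
The 3 values of 51 occupy positions 1–3 → average rank 2.
The 2 values of 74 occupy positions 7–8 → average rank (7+8)/2 = 7.5.
J has value 74 → rank 7.5.

7.5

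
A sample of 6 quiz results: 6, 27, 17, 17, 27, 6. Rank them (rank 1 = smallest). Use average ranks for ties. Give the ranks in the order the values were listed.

Sorted (ascending): 6, 6, 17, 17, 27, 27
The 2 values of 6 occupy positions 1–2 → average rank (1+2)/2 = 1.5.
The 2 values of 17 occupy positions 3–4 → average rank (3+4)/2 = 3.5.
The 2 values of 27 occupy positions 5–6 → average rank (5+6)/2 = 5.5.

1.5, 5.5, 3.5, 3.5, 5.5, 1.5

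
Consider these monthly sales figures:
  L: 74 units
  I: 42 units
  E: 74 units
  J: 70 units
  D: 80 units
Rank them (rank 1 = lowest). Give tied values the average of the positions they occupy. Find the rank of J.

2

Sorted (ascending): 42, 70, 74, 74, 80
The 2 values of 74 occupy positions 3–4 → average rank (3+4)/2 = 3.5.
J has value 70 units → rank 2.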